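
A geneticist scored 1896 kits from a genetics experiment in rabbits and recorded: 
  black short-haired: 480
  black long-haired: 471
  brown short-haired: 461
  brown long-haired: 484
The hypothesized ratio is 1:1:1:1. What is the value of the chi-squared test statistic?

The 1:1:1:1 ratio has 4 parts, so with N = 1896 the expected counts are:
  black short-haired: 1896 × 1/4 = 474
  black long-haired: 1896 × 1/4 = 474
  brown short-haired: 1896 × 1/4 = 474
  brown long-haired: 1896 × 1/4 = 474
χ² = Σ (O − E)² / E
  black short-haired: (480 − 474)² / 474 = 0.0759
  black long-haired: (471 − 474)² / 474 = 0.0190
  brown short-haired: (461 − 474)² / 474 = 0.3565
  brown long-haired: (484 − 474)² / 474 = 0.2110
χ² = 0.0759 + 0.0190 + 0.3565 + 0.2110 = 0.6624 ≈ 0.662

0.662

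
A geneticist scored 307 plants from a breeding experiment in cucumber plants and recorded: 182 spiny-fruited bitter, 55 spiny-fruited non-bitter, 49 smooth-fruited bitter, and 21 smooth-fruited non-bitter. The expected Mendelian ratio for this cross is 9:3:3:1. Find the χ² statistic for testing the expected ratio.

Expected counts for N = 307 under a 9:3:3:1 ratio (total parts = 16):
  spiny-fruited bitter: 307 × 9/16 = 172.6875
  spiny-fruited non-bitter: 307 × 3/16 = 57.5625
  smooth-fruited bitter: 307 × 3/16 = 57.5625
  smooth-fruited non-bitter: 307 × 1/16 = 19.1875
χ² = Σ (O − E)² / E
  spiny-fruited bitter: (182 − 172.6875)² / 172.6875 = 0.5022
  spiny-fruited non-bitter: (55 − 57.5625)² / 57.5625 = 0.1141
  smooth-fruited bitter: (49 − 57.5625)² / 57.5625 = 1.2737
  smooth-fruited non-bitter: (21 − 19.1875)² / 19.1875 = 0.1712
χ² = 0.5022 + 0.1141 + 1.2737 + 0.1712 = 2.0612 ≈ 2.061

2.061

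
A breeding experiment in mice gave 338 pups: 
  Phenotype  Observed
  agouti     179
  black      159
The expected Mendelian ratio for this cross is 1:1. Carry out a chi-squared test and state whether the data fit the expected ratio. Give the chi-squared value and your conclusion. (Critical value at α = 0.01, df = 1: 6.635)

1.183; consistent

Under the 1:1 hypothesis (Σ ratio = 2, N = 338):
  agouti: 338 × 1/2 = 169
  black: 338 × 1/2 = 169
χ² = Σ (O − E)² / E
  agouti: (179 − 169)² / 169 = 0.5917
  black: (159 − 169)² / 169 = 0.5917
χ² = 0.5917 + 0.5917 = 1.1834 ≈ 1.183
Degrees of freedom = 2 − 1 = 1; critical value at α = 0.01 is 6.635.
Since 1.183 < 6.635, we fail to reject the null hypothesis — the data are consistent with the 1:1 ratio.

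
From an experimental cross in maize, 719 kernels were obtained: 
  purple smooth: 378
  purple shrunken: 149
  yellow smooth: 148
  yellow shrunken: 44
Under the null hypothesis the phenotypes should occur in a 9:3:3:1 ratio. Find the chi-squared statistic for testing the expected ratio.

Under the 9:3:3:1 hypothesis (Σ ratio = 16, N = 719):
  purple smooth: 719 × 9/16 = 404.4375
  purple shrunken: 719 × 3/16 = 134.8125
  yellow smooth: 719 × 3/16 = 134.8125
  yellow shrunken: 719 × 1/16 = 44.9375
χ² = Σ (O − E)² / E
  purple smooth: (378 − 404.4375)² / 404.4375 = 1.7282
  purple shrunken: (149 − 134.8125)² / 134.8125 = 1.4931
  yellow smooth: (148 − 134.8125)² / 134.8125 = 1.2900
  yellow shrunken: (44 − 44.9375)² / 44.9375 = 0.0196
χ² = 1.7282 + 1.4931 + 1.2900 + 0.0196 = 4.5309 ≈ 4.531

4.531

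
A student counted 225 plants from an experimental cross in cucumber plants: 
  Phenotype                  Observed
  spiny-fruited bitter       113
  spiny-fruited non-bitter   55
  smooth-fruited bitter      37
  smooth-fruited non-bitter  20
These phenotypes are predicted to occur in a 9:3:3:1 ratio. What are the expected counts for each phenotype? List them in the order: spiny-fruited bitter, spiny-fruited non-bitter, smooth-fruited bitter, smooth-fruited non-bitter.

Expected counts for N = 225 under a 9:3:3:1 ratio (total parts = 16):
  spiny-fruited bitter: 225 × 9/16 = 126.5625
  spiny-fruited non-bitter: 225 × 3/16 = 42.1875
  smooth-fruited bitter: 225 × 3/16 = 42.1875
  smooth-fruited non-bitter: 225 × 1/16 = 14.0625

126.5625, 42.1875, 42.1875, 14.0625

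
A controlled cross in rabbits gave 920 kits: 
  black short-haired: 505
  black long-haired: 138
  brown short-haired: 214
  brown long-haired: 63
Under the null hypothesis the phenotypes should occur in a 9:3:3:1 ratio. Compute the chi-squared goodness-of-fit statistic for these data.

17.712

The 9:3:3:1 ratio has 16 parts, so with N = 920 the expected counts are:
  black short-haired: 920 × 9/16 = 517.5
  black long-haired: 920 × 3/16 = 172.5
  brown short-haired: 920 × 3/16 = 172.5
  brown long-haired: 920 × 1/16 = 57.5
χ² = Σ (O − E)² / E
  black short-haired: (505 − 517.5)² / 517.5 = 0.3019
  black long-haired: (138 − 172.5)² / 172.5 = 6.9000
  brown short-haired: (214 − 172.5)² / 172.5 = 9.9841
  brown long-haired: (63 − 57.5)² / 57.5 = 0.5261
χ² = 0.3019 + 6.9000 + 9.9841 + 0.5261 = 17.7121 ≈ 17.712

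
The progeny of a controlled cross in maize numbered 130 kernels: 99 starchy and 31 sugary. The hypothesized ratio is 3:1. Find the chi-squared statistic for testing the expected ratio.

0.092

The 3:1 ratio has 4 parts, so with N = 130 the expected counts are:
  starchy: 130 × 3/4 = 97.5
  sugary: 130 × 1/4 = 32.5
χ² = Σ (O − E)² / E
  starchy: (99 − 97.5)² / 97.5 = 0.0231
  sugary: (31 − 32.5)² / 32.5 = 0.0692
χ² = 0.0231 + 0.0692 = 0.0923 ≈ 0.092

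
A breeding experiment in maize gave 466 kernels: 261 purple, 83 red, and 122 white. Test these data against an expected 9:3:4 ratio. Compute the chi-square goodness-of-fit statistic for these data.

The 9:3:4 ratio has 16 parts, so with N = 466 the expected counts are:
  purple: 466 × 9/16 = 262.125
  red: 466 × 3/16 = 87.375
  white: 466 × 4/16 = 116.5
χ² = Σ (O − E)² / E
  purple: (261 − 262.125)² / 262.125 = 0.0048
  red: (83 − 87.375)² / 87.375 = 0.2191
  white: (122 − 116.5)² / 116.5 = 0.2597
χ² = 0.0048 + 0.2191 + 0.2597 = 0.4836 ≈ 0.484

0.484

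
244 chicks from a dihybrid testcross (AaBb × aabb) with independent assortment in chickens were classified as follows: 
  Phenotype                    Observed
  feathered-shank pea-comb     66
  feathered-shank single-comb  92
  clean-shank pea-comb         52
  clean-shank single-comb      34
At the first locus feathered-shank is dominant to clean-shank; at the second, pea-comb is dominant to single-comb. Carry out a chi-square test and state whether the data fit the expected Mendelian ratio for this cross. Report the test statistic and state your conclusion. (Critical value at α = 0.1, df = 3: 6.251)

A dihybrid testcross with independent assortment gives a 1:1:1:1 ratio.
Expected counts for N = 244 under a 1:1:1:1 ratio (total parts = 4):
  feathered-shank pea-comb: 244 × 1/4 = 61
  feathered-shank single-comb: 244 × 1/4 = 61
  clean-shank pea-comb: 244 × 1/4 = 61
  clean-shank single-comb: 244 × 1/4 = 61
χ² = Σ (O − E)² / E
  feathered-shank pea-comb: (66 − 61)² / 61 = 0.4098
  feathered-shank single-comb: (92 − 61)² / 61 = 15.7541
  clean-shank pea-comb: (52 − 61)² / 61 = 1.3279
  clean-shank single-comb: (34 − 61)² / 61 = 11.9508
χ² = 0.4098 + 15.7541 + 1.3279 + 11.9508 = 29.4426 ≈ 29.443
Degrees of freedom = 4 − 1 = 3; critical value at α = 0.1 is 6.251.
Since 29.443 > 6.251, we reject the null hypothesis — the data do not fit the 1:1:1:1 ratio.

29.443; not consistent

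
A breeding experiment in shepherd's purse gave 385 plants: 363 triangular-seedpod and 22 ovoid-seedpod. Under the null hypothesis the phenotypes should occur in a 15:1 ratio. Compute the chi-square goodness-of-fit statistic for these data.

0.189

Expected counts for N = 385 under a 15:1 ratio (total parts = 16):
  triangular-seedpod: 385 × 15/16 = 360.9375
  ovoid-seedpod: 385 × 1/16 = 24.0625
χ² = Σ (O − E)² / E
  triangular-seedpod: (363 − 360.9375)² / 360.9375 = 0.0118
  ovoid-seedpod: (22 − 24.0625)² / 24.0625 = 0.1768
χ² = 0.0118 + 0.1768 = 0.1886 ≈ 0.189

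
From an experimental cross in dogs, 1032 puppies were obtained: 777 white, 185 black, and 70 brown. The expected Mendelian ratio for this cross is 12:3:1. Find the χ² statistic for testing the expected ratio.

Expected counts for N = 1032 under a 12:3:1 ratio (total parts = 16):
  white: 1032 × 12/16 = 774
  black: 1032 × 3/16 = 193.5
  brown: 1032 × 1/16 = 64.5
χ² = Σ (O − E)² / E
  white: (777 − 774)² / 774 = 0.0116
  black: (185 − 193.5)² / 193.5 = 0.3734
  brown: (70 − 64.5)² / 64.5 = 0.4690
χ² = 0.0116 + 0.3734 + 0.4690 = 0.854

0.854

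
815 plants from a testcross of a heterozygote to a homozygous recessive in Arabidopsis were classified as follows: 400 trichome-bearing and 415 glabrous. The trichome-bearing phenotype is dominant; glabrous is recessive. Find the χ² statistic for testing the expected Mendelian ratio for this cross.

0.276

A testcross of a heterozygote (Aa × aa) gives a 1:1 phenotypic ratio.
Under the 1:1 hypothesis (Σ ratio = 2, N = 815):
  trichome-bearing: 815 × 1/2 = 407.5
  glabrous: 815 × 1/2 = 407.5
χ² = Σ (O − E)² / E
  trichome-bearing: (400 − 407.5)² / 407.5 = 0.1380
  glabrous: (415 − 407.5)² / 407.5 = 0.1380
χ² = 0.1380 + 0.1380 = 0.276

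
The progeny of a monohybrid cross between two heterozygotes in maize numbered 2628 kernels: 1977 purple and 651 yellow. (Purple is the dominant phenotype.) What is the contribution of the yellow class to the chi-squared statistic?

For a monohybrid cross between heterozygotes with complete dominance, the expected phenotypic ratio is 3:1.
Expected counts for N = 2628 under a 3:1 ratio (total parts = 4):
  purple: 2628 × 3/4 = 1971
  yellow: 2628 × 1/4 = 657
Contribution of yellow: (651 − 657)² / 657 = 0.0548

0.055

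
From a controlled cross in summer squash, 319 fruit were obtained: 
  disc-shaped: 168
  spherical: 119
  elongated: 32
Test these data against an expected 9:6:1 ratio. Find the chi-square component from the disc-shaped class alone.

0.729

Under the 9:6:1 hypothesis (Σ ratio = 16, N = 319):
  disc-shaped: 319 × 9/16 = 179.4375
  spherical: 319 × 6/16 = 119.625
  elongated: 319 × 1/16 = 19.9375
Contribution of disc-shaped: (168 − 179.4375)² / 179.4375 = 0.7290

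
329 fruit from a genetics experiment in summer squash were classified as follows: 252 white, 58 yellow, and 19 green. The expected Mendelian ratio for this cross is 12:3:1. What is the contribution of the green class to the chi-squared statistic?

0.119

Expected counts for N = 329 under a 12:3:1 ratio (total parts = 16):
  white: 329 × 12/16 = 246.75
  yellow: 329 × 3/16 = 61.6875
  green: 329 × 1/16 = 20.5625
Contribution of green: (19 − 20.5625)² / 20.5625 = 0.1187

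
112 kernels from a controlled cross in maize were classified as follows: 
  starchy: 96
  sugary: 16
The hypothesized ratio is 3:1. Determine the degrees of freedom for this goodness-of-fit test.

A goodness-of-fit test with 2 phenotype classes has df = 2 − 1 = 1.

1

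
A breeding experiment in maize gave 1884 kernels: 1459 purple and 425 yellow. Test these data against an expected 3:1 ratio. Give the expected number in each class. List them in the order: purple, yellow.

Expected counts for N = 1884 under a 3:1 ratio (total parts = 4):
  purple: 1884 × 3/4 = 1413
  yellow: 1884 × 1/4 = 471

1413, 471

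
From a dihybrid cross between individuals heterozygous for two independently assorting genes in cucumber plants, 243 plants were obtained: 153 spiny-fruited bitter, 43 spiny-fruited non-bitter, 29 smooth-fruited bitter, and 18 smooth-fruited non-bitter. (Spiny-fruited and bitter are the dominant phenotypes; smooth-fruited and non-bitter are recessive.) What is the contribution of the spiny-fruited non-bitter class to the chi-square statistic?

0.144

A dihybrid F₂ with independent assortment and complete dominance at both loci gives a 9:3:3:1 phenotypic ratio.
Total ratio parts = 16. Expected numbers out of 243:
  spiny-fruited bitter: 243 × 9/16 = 136.6875
  spiny-fruited non-bitter: 243 × 3/16 = 45.5625
  smooth-fruited bitter: 243 × 3/16 = 45.5625
  smooth-fruited non-bitter: 243 × 1/16 = 15.1875
Contribution of spiny-fruited non-bitter: (43 − 45.5625)² / 45.5625 = 0.1441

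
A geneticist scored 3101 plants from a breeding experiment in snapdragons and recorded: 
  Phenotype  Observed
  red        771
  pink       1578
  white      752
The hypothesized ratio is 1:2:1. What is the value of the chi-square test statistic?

The 1:2:1 ratio has 4 parts, so with N = 3101 the expected counts are:
  red: 3101 × 1/4 = 775.25
  pink: 3101 × 2/4 = 1550.5
  white: 3101 × 1/4 = 775.25
χ² = Σ (O − E)² / E
  red: (771 − 775.25)² / 775.25 = 0.0233
  pink: (1578 − 1550.5)² / 1550.5 = 0.4877
  white: (752 − 775.25)² / 775.25 = 0.6973
χ² = 0.0233 + 0.4877 + 0.6973 = 1.2083 ≈ 1.208

1.208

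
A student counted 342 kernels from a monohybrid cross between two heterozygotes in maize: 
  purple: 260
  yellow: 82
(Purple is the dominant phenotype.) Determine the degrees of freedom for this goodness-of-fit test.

1

For a monohybrid cross between heterozygotes with complete dominance, the expected phenotypic ratio is 3:1.
A goodness-of-fit test with 2 phenotype classes has df = 2 − 1 = 1.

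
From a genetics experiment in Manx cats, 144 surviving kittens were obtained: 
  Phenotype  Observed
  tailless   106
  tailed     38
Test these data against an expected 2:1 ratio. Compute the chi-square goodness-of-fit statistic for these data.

3.125

The 2:1 ratio has 3 parts, so with N = 144 the expected counts are:
  tailless: 144 × 2/3 = 96
  tailed: 144 × 1/3 = 48
χ² = Σ (O − E)² / E
  tailless: (106 − 96)² / 96 = 1.0417
  tailed: (38 − 48)² / 48 = 2.0833
χ² = 1.0417 + 2.0833 = 3.125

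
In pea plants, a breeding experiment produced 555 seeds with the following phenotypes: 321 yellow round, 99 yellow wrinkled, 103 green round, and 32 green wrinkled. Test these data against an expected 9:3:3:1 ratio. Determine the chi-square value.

Expected counts for N = 555 under a 9:3:3:1 ratio (total parts = 16):
  yellow round: 555 × 9/16 = 312.1875
  yellow wrinkled: 555 × 3/16 = 104.0625
  green round: 555 × 3/16 = 104.0625
  green wrinkled: 555 × 1/16 = 34.6875
χ² = Σ (O − E)² / E
  yellow round: (321 − 312.1875)² / 312.1875 = 0.2488
  yellow wrinkled: (99 − 104.0625)² / 104.0625 = 0.2463
  green round: (103 − 104.0625)² / 104.0625 = 0.0108
  green wrinkled: (32 − 34.6875)² / 34.6875 = 0.2082
χ² = 0.2488 + 0.2463 + 0.0108 + 0.2082 = 0.7141 ≈ 0.714

0.714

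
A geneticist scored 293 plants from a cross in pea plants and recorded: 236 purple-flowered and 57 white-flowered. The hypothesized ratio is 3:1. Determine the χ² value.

4.807

Total ratio parts = 4. Expected numbers out of 293:
  purple-flowered: 293 × 3/4 = 219.75
  white-flowered: 293 × 1/4 = 73.25
χ² = Σ (O − E)² / E
  purple-flowered: (236 − 219.75)² / 219.75 = 1.2016
  white-flowered: (57 − 73.25)² / 73.25 = 3.6049
χ² = 1.2016 + 3.6049 = 4.8065 ≈ 4.807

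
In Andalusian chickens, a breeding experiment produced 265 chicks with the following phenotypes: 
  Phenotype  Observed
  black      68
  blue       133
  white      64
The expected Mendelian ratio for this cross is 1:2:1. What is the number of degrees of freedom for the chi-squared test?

2

A goodness-of-fit test with 3 phenotype classes has df = 3 − 1 = 2.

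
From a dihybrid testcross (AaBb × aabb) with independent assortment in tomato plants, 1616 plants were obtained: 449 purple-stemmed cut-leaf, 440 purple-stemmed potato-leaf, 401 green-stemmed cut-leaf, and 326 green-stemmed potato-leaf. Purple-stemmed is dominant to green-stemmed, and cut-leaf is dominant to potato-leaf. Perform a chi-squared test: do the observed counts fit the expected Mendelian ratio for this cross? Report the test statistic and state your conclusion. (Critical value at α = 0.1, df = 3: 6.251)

23.302; not consistent

A dihybrid testcross with independent assortment gives a 1:1:1:1 ratio.
Under the 1:1:1:1 hypothesis (Σ ratio = 4, N = 1616):
  purple-stemmed cut-leaf: 1616 × 1/4 = 404
  purple-stemmed potato-leaf: 1616 × 1/4 = 404
  green-stemmed cut-leaf: 1616 × 1/4 = 404
  green-stemmed potato-leaf: 1616 × 1/4 = 404
χ² = Σ (O − E)² / E
  purple-stemmed cut-leaf: (449 − 404)² / 404 = 5.0124
  purple-stemmed potato-leaf: (440 − 404)² / 404 = 3.2079
  green-stemmed cut-leaf: (401 − 404)² / 404 = 0.0223
  green-stemmed potato-leaf: (326 − 404)² / 404 = 15.0594
χ² = 5.0124 + 3.2079 + 0.0223 + 15.0594 = 23.302
Degrees of freedom = 4 − 1 = 3; critical value at α = 0.1 is 6.251.
Since 23.302 > 6.251, we reject the null hypothesis — the data do not fit the 1:1:1:1 ratio.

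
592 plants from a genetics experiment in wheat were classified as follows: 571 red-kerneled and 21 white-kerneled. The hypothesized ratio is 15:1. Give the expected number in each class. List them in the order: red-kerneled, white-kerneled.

Under the 15:1 hypothesis (Σ ratio = 16, N = 592):
  red-kerneled: 592 × 15/16 = 555
  white-kerneled: 592 × 1/16 = 37

555, 37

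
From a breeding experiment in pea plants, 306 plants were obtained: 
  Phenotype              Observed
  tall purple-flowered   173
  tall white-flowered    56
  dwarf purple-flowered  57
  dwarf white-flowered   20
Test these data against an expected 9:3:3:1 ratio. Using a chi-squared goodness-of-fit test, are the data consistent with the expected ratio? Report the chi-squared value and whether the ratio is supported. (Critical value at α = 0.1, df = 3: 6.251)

Total ratio parts = 16. Expected numbers out of 306:
  tall purple-flowered: 306 × 9/16 = 172.125
  tall white-flowered: 306 × 3/16 = 57.375
  dwarf purple-flowered: 306 × 3/16 = 57.375
  dwarf white-flowered: 306 × 1/16 = 19.125
χ² = Σ (O − E)² / E
  tall purple-flowered: (173 − 172.125)² / 172.125 = 0.0044
  tall white-flowered: (56 − 57.375)² / 57.375 = 0.0330
  dwarf purple-flowered: (57 − 57.375)² / 57.375 = 0.0025
  dwarf white-flowered: (20 − 19.125)² / 19.125 = 0.0400
χ² = 0.0044 + 0.0330 + 0.0025 + 0.0400 = 0.0799 ≈ 0.080
Degrees of freedom = 4 − 1 = 3; critical value at α = 0.1 is 6.251.
Since 0.080 < 6.251, we fail to reject the null hypothesis — the data are consistent with the 9:3:3:1 ratio.

0.080; consistent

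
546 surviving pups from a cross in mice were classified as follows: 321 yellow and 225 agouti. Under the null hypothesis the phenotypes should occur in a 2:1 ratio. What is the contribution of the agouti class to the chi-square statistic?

10.159

Under the 2:1 hypothesis (Σ ratio = 3, N = 546):
  yellow: 546 × 2/3 = 364
  agouti: 546 × 1/3 = 182
Contribution of agouti: (225 − 182)² / 182 = 10.1593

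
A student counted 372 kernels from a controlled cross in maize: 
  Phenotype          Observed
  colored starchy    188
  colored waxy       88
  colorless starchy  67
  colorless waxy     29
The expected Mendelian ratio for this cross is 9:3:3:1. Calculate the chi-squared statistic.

Total ratio parts = 16. Expected numbers out of 372:
  colored starchy: 372 × 9/16 = 209.25
  colored waxy: 372 × 3/16 = 69.75
  colorless starchy: 372 × 3/16 = 69.75
  colorless waxy: 372 × 1/16 = 23.25
χ² = Σ (O − E)² / E
  colored starchy: (188 − 209.25)² / 209.25 = 2.1580
  colored waxy: (88 − 69.75)² / 69.75 = 4.7751
  colorless starchy: (67 − 69.75)² / 69.75 = 0.1084
  colorless waxy: (29 − 23.25)² / 23.25 = 1.4220
χ² = 2.1580 + 4.7751 + 0.1084 + 1.4220 = 8.4635 ≈ 8.464

8.464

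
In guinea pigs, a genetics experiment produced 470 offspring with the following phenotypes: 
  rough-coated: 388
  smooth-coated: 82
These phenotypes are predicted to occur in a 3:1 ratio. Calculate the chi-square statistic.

14.301

Under the 3:1 hypothesis (Σ ratio = 4, N = 470):
  rough-coated: 470 × 3/4 = 352.5
  smooth-coated: 470 × 1/4 = 117.5
χ² = Σ (O − E)² / E
  rough-coated: (388 − 352.5)² / 352.5 = 3.5752
  smooth-coated: (82 − 117.5)² / 117.5 = 10.7255
χ² = 3.5752 + 10.7255 = 14.3007 ≈ 14.301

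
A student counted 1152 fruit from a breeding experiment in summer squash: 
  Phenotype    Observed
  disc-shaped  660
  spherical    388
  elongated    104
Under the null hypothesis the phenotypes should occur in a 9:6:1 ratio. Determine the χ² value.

18.926

Total ratio parts = 16. Expected numbers out of 1152:
  disc-shaped: 1152 × 9/16 = 648
  spherical: 1152 × 6/16 = 432
  elongated: 1152 × 1/16 = 72
χ² = Σ (O − E)² / E
  disc-shaped: (660 − 648)² / 648 = 0.2222
  spherical: (388 − 432)² / 432 = 4.4815
  elongated: (104 − 72)² / 72 = 14.2222
χ² = 0.2222 + 4.4815 + 14.2222 = 18.9259 ≈ 18.926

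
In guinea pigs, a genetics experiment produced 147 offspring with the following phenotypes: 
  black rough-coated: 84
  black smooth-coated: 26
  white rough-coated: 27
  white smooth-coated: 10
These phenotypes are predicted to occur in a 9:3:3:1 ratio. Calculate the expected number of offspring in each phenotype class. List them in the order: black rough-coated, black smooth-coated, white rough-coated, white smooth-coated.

Total ratio parts = 16. Expected numbers out of 147:
  black rough-coated: 147 × 9/16 = 82.6875
  black smooth-coated: 147 × 3/16 = 27.5625
  white rough-coated: 147 × 3/16 = 27.5625
  white smooth-coated: 147 × 1/16 = 9.1875

82.6875, 27.5625, 27.5625, 9.1875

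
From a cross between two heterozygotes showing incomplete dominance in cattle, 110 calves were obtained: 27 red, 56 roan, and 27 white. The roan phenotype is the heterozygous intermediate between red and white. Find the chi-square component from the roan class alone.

With incomplete dominance, a heterozygote × heterozygote cross gives a 1:2:1 phenotypic ratio.
Expected counts for N = 110 under a 1:2:1 ratio (total parts = 4):
  red: 110 × 1/4 = 27.5
  roan: 110 × 2/4 = 55
  white: 110 × 1/4 = 27.5
Contribution of roan: (56 − 55)² / 55 = 0.0182

0.018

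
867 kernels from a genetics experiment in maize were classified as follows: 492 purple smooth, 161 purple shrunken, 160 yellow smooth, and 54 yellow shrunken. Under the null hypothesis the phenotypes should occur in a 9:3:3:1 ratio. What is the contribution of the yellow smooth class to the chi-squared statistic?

0.040

The 9:3:3:1 ratio has 16 parts, so with N = 867 the expected counts are:
  purple smooth: 867 × 9/16 = 487.6875
  purple shrunken: 867 × 3/16 = 162.5625
  yellow smooth: 867 × 3/16 = 162.5625
  yellow shrunken: 867 × 1/16 = 54.1875
Contribution of yellow smooth: (160 − 162.5625)² / 162.5625 = 0.0404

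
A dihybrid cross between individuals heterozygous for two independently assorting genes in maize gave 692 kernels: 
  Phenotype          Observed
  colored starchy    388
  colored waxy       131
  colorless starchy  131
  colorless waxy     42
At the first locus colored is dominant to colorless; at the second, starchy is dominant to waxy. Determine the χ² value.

0.064

A dihybrid F₂ with independent assortment and complete dominance at both loci gives a 9:3:3:1 phenotypic ratio.
Total ratio parts = 16. Expected numbers out of 692:
  colored starchy: 692 × 9/16 = 389.25
  colored waxy: 692 × 3/16 = 129.75
  colorless starchy: 692 × 3/16 = 129.75
  colorless waxy: 692 × 1/16 = 43.25
χ² = Σ (O − E)² / E
  colored starchy: (388 − 389.25)² / 389.25 = 0.0040
  colored waxy: (131 − 129.75)² / 129.75 = 0.0120
  colorless starchy: (131 − 129.75)² / 129.75 = 0.0120
  colorless waxy: (42 − 43.25)² / 43.25 = 0.0361
χ² = 0.0040 + 0.0120 + 0.0120 + 0.0361 = 0.0641 ≈ 0.064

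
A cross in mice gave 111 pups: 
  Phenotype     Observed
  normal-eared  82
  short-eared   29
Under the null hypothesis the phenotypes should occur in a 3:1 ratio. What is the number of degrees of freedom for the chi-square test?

1

A goodness-of-fit test with 2 phenotype classes has df = 2 − 1 = 1.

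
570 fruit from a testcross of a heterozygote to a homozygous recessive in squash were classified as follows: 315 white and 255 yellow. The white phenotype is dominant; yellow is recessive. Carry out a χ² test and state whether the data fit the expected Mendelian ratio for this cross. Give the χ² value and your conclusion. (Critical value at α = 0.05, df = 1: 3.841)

A testcross of a heterozygote (Aa × aa) gives a 1:1 phenotypic ratio.
Under the 1:1 hypothesis (Σ ratio = 2, N = 570):
  white: 570 × 1/2 = 285
  yellow: 570 × 1/2 = 285
χ² = Σ (O − E)² / E
  white: (315 − 285)² / 285 = 3.1579
  yellow: (255 − 285)² / 285 = 3.1579
χ² = 3.1579 + 3.1579 = 6.3158 ≈ 6.316
Degrees of freedom = 2 − 1 = 1; critical value at α = 0.05 is 3.841.
Since 6.316 > 3.841, we reject the null hypothesis — the data do not fit the 1:1 ratio.

6.316; not consistent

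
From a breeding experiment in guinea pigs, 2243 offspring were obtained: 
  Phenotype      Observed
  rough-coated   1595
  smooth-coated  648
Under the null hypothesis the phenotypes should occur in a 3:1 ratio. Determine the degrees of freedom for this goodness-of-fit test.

1

A goodness-of-fit test with 2 phenotype classes has df = 2 − 1 = 1.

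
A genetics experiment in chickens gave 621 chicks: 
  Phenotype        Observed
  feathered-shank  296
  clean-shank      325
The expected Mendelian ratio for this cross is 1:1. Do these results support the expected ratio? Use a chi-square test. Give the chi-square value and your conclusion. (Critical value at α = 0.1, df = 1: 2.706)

Total ratio parts = 2. Expected numbers out of 621:
  feathered-shank: 621 × 1/2 = 310.5
  clean-shank: 621 × 1/2 = 310.5
χ² = Σ (O − E)² / E
  feathered-shank: (296 − 310.5)² / 310.5 = 0.6771
  clean-shank: (325 − 310.5)² / 310.5 = 0.6771
χ² = 0.6771 + 0.6771 = 1.3542 ≈ 1.354
Degrees of freedom = 2 − 1 = 1; critical value at α = 0.1 is 2.706.
Since 1.354 < 2.706, we fail to reject the null hypothesis — the data are consistent with the 1:1 ratio.

1.354; consistent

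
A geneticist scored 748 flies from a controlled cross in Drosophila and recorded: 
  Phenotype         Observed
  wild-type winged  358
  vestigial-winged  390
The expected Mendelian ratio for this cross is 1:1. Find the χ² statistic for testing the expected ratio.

1.369

Total ratio parts = 2. Expected numbers out of 748:
  wild-type winged: 748 × 1/2 = 374
  vestigial-winged: 748 × 1/2 = 374
χ² = Σ (O − E)² / E
  wild-type winged: (358 − 374)² / 374 = 0.6845
  vestigial-winged: (390 − 374)² / 374 = 0.6845
χ² = 0.6845 + 0.6845 = 1.369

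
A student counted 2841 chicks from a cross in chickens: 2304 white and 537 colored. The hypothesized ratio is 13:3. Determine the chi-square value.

0.043

Under the 13:3 hypothesis (Σ ratio = 16, N = 2841):
  white: 2841 × 13/16 = 2308.3125
  colored: 2841 × 3/16 = 532.6875
χ² = Σ (O − E)² / E
  white: (2304 − 2308.3125)² / 2308.3125 = 0.0081
  colored: (537 − 532.6875)² / 532.6875 = 0.0349
χ² = 0.0081 + 0.0349 = 0.043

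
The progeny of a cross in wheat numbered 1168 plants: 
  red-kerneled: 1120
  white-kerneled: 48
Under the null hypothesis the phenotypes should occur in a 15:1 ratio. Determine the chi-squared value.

9.132

Expected counts for N = 1168 under a 15:1 ratio (total parts = 16):
  red-kerneled: 1168 × 15/16 = 1095
  white-kerneled: 1168 × 1/16 = 73
χ² = Σ (O − E)² / E
  red-kerneled: (1120 − 1095)² / 1095 = 0.5708
  white-kerneled: (48 − 73)² / 73 = 8.5616
χ² = 0.5708 + 8.5616 = 9.1324 ≈ 9.132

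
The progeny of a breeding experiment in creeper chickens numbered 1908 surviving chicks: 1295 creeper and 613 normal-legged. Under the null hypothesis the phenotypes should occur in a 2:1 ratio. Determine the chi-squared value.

1.248

Expected counts for N = 1908 under a 2:1 ratio (total parts = 3):
  creeper: 1908 × 2/3 = 1272
  normal-legged: 1908 × 1/3 = 636
χ² = Σ (O − E)² / E
  creeper: (1295 − 1272)² / 1272 = 0.4159
  normal-legged: (613 − 636)² / 636 = 0.8318
χ² = 0.4159 + 0.8318 = 1.2477 ≈ 1.248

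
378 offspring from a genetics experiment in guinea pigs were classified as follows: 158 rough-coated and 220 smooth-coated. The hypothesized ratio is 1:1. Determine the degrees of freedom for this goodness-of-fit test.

A goodness-of-fit test with 2 phenotype classes has df = 2 − 1 = 1.

1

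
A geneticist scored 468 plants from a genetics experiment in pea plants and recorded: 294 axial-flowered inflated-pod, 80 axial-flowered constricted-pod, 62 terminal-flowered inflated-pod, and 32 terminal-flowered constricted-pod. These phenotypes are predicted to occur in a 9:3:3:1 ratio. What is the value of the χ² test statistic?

Total ratio parts = 16. Expected numbers out of 468:
  axial-flowered inflated-pod: 468 × 9/16 = 263.25
  axial-flowered constricted-pod: 468 × 3/16 = 87.75
  terminal-flowered inflated-pod: 468 × 3/16 = 87.75
  terminal-flowered constricted-pod: 468 × 1/16 = 29.25
χ² = Σ (O − E)² / E
  axial-flowered inflated-pod: (294 − 263.25)² / 263.25 = 3.5919
  axial-flowered constricted-pod: (80 − 87.75)² / 87.75 = 0.6845
  terminal-flowered inflated-pod: (62 − 87.75)² / 87.75 = 7.5563
  terminal-flowered constricted-pod: (32 − 29.25)² / 29.25 = 0.2585
χ² = 3.5919 + 0.6845 + 7.5563 + 0.2585 = 12.0912 ≈ 12.091

12.091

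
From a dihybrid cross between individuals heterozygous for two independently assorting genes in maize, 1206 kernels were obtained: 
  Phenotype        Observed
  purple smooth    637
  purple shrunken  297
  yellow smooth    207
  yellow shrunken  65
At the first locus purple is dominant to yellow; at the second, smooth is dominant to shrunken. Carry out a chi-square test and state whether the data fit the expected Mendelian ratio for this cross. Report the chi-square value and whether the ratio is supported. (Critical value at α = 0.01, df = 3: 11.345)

A dihybrid F₂ with independent assortment and complete dominance at both loci gives a 9:3:3:1 phenotypic ratio.
Under the 9:3:3:1 hypothesis (Σ ratio = 16, N = 1206):
  purple smooth: 1206 × 9/16 = 678.375
  purple shrunken: 1206 × 3/16 = 226.125
  yellow smooth: 1206 × 3/16 = 226.125
  yellow shrunken: 1206 × 1/16 = 75.375
χ² = Σ (O − E)² / E
  purple smooth: (637 − 678.375)² / 678.375 = 2.5235
  purple shrunken: (297 − 226.125)² / 226.125 = 22.2146
  yellow smooth: (207 − 226.125)² / 226.125 = 1.6175
  yellow shrunken: (65 − 75.375)² / 75.375 = 1.4281
χ² = 2.5235 + 22.2146 + 1.6175 + 1.4281 = 27.7837 ≈ 27.784
Degrees of freedom = 4 − 1 = 3; critical value at α = 0.01 is 11.345.
Since 27.784 > 11.345, we reject the null hypothesis — the data do not fit the 9:3:3:1 ratio.

27.784; not consistent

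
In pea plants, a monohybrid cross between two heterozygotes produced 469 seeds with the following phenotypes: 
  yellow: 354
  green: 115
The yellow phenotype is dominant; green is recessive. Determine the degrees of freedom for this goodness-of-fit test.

1

For a monohybrid cross between heterozygotes with complete dominance, the expected phenotypic ratio is 3:1.
A goodness-of-fit test with 2 phenotype classes has df = 2 − 1 = 1.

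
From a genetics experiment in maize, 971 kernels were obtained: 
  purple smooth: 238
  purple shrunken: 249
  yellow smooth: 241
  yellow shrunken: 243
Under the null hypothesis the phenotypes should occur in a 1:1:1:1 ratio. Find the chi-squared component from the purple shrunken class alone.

0.161

Expected counts for N = 971 under a 1:1:1:1 ratio (total parts = 4):
  purple smooth: 971 × 1/4 = 242.75
  purple shrunken: 971 × 1/4 = 242.75
  yellow smooth: 971 × 1/4 = 242.75
  yellow shrunken: 971 × 1/4 = 242.75
Contribution of purple shrunken: (249 − 242.75)² / 242.75 = 0.1609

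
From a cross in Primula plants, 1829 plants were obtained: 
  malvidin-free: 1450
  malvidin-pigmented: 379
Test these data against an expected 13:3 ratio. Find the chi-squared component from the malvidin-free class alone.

0.875

Under the 13:3 hypothesis (Σ ratio = 16, N = 1829):
  malvidin-free: 1829 × 13/16 = 1486.0625
  malvidin-pigmented: 1829 × 3/16 = 342.9375
Contribution of malvidin-free: (1450 − 1486.0625)² / 1486.0625 = 0.8751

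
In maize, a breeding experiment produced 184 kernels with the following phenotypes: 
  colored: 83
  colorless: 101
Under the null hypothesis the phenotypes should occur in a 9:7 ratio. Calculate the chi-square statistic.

9.281

Expected counts for N = 184 under a 9:7 ratio (total parts = 16):
  colored: 184 × 9/16 = 103.5
  colorless: 184 × 7/16 = 80.5
χ² = Σ (O − E)² / E
  colored: (83 − 103.5)² / 103.5 = 4.0604
  colorless: (101 − 80.5)² / 80.5 = 5.2205
χ² = 4.0604 + 5.2205 = 9.2809 ≈ 9.281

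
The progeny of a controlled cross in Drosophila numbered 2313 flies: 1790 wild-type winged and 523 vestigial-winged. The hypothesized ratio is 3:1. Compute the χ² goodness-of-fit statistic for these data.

Expected counts for N = 2313 under a 3:1 ratio (total parts = 4):
  wild-type winged: 2313 × 3/4 = 1734.75
  vestigial-winged: 2313 × 1/4 = 578.25
χ² = Σ (O − E)² / E
  wild-type winged: (1790 − 1734.75)² / 1734.75 = 1.7597
  vestigial-winged: (523 − 578.25)² / 578.25 = 5.2790
χ² = 1.7597 + 5.2790 = 7.0387 ≈ 7.039

7.039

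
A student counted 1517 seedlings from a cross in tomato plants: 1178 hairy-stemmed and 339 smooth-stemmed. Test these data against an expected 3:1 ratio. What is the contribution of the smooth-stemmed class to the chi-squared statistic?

Total ratio parts = 4. Expected numbers out of 1517:
  hairy-stemmed: 1517 × 3/4 = 1137.75
  smooth-stemmed: 1517 × 1/4 = 379.25
Contribution of smooth-stemmed: (339 − 379.25)² / 379.25 = 4.2718

4.272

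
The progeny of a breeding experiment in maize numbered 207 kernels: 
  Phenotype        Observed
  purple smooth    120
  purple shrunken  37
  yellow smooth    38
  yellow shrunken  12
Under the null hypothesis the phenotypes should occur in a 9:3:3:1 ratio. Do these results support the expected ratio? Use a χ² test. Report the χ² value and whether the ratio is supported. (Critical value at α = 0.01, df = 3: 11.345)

0.279; consistent

The 9:3:3:1 ratio has 16 parts, so with N = 207 the expected counts are:
  purple smooth: 207 × 9/16 = 116.4375
  purple shrunken: 207 × 3/16 = 38.8125
  yellow smooth: 207 × 3/16 = 38.8125
  yellow shrunken: 207 × 1/16 = 12.9375
χ² = Σ (O − E)² / E
  purple smooth: (120 − 116.4375)² / 116.4375 = 0.1090
  purple shrunken: (37 − 38.8125)² / 38.8125 = 0.0846
  yellow smooth: (38 − 38.8125)² / 38.8125 = 0.0170
  yellow shrunken: (12 − 12.9375)² / 12.9375 = 0.0679
χ² = 0.1090 + 0.0846 + 0.0170 + 0.0679 = 0.2785 ≈ 0.279
Degrees of freedom = 4 − 1 = 3; critical value at α = 0.01 is 11.345.
Since 0.279 < 11.345, we fail to reject the null hypothesis — the data are consistent with the 9:3:3:1 ratio.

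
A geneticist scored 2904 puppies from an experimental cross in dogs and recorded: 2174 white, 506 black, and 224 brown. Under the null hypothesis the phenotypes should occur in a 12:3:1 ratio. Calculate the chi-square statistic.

12.681

Expected counts for N = 2904 under a 12:3:1 ratio (total parts = 16):
  white: 2904 × 12/16 = 2178
  black: 2904 × 3/16 = 544.5
  brown: 2904 × 1/16 = 181.5
χ² = Σ (O − E)² / E
  white: (2174 − 2178)² / 2178 = 0.0073
  black: (506 − 544.5)² / 544.5 = 2.7222
  brown: (224 − 181.5)² / 181.5 = 9.9518
χ² = 0.0073 + 2.7222 + 9.9518 = 12.6813 ≈ 12.681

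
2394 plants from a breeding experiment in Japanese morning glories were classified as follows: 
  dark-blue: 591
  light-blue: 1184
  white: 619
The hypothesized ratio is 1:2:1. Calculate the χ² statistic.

The 1:2:1 ratio has 4 parts, so with N = 2394 the expected counts are:
  dark-blue: 2394 × 1/4 = 598.5
  light-blue: 2394 × 2/4 = 1197
  white: 2394 × 1/4 = 598.5
χ² = Σ (O − E)² / E
  dark-blue: (591 − 598.5)² / 598.5 = 0.0940
  light-blue: (1184 − 1197)² / 1197 = 0.1412
  white: (619 − 598.5)² / 598.5 = 0.7022
χ² = 0.0940 + 0.1412 + 0.7022 = 0.9374 ≈ 0.937

0.937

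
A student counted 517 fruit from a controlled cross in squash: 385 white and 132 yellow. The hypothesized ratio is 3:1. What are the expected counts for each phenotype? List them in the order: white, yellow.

The 3:1 ratio has 4 parts, so with N = 517 the expected counts are:
  white: 517 × 3/4 = 387.75
  yellow: 517 × 1/4 = 129.25

387.75, 129.25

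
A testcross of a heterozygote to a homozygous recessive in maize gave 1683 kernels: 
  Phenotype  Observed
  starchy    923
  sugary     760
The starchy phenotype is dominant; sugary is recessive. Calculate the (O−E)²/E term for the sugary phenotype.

7.893

A testcross of a heterozygote (Aa × aa) gives a 1:1 phenotypic ratio.
The 1:1 ratio has 2 parts, so with N = 1683 the expected counts are:
  starchy: 1683 × 1/2 = 841.5
  sugary: 1683 × 1/2 = 841.5
Contribution of sugary: (760 − 841.5)² / 841.5 = 7.8933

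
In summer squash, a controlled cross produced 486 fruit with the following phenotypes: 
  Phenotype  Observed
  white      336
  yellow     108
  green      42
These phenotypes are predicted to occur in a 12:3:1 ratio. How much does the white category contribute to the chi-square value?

Expected counts for N = 486 under a 12:3:1 ratio (total parts = 16):
  white: 486 × 12/16 = 364.5
  yellow: 486 × 3/16 = 91.125
  green: 486 × 1/16 = 30.375
Contribution of white: (336 − 364.5)² / 364.5 = 2.2284

2.228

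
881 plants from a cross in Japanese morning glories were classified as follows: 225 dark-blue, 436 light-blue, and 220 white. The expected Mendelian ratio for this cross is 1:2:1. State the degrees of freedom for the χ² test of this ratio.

2

A goodness-of-fit test with 3 phenotype classes has df = 3 − 1 = 2.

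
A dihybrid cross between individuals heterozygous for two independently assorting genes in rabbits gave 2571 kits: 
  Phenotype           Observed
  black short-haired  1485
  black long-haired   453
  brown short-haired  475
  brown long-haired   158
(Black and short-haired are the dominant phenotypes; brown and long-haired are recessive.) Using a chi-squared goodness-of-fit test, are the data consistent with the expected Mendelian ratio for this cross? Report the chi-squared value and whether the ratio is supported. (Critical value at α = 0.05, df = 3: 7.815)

A dihybrid F₂ with independent assortment and complete dominance at both loci gives a 9:3:3:1 phenotypic ratio.
Total ratio parts = 16. Expected numbers out of 2571:
  black short-haired: 2571 × 9/16 = 1446.1875
  black long-haired: 2571 × 3/16 = 482.0625
  brown short-haired: 2571 × 3/16 = 482.0625
  brown long-haired: 2571 × 1/16 = 160.6875
χ² = Σ (O − E)² / E
  black short-haired: (1485 − 1446.1875)² / 1446.1875 = 1.0416
  black long-haired: (453 − 482.0625)² / 482.0625 = 1.7521
  brown short-haired: (475 − 482.0625)² / 482.0625 = 0.1035
  brown long-haired: (158 − 160.6875)² / 160.6875 = 0.0449
χ² = 1.0416 + 1.7521 + 0.1035 + 0.0449 = 2.9421 ≈ 2.942
Degrees of freedom = 4 − 1 = 3; critical value at α = 0.05 is 7.815.
Since 2.942 < 7.815, we fail to reject the null hypothesis — the data are consistent with the 9:3:3:1 ratio.

2.942; consistent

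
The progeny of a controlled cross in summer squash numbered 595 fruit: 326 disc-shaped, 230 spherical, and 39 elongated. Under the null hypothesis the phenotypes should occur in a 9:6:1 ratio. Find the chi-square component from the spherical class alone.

Under the 9:6:1 hypothesis (Σ ratio = 16, N = 595):
  disc-shaped: 595 × 9/16 = 334.6875
  spherical: 595 × 6/16 = 223.125
  elongated: 595 × 1/16 = 37.1875
Contribution of spherical: (230 − 223.125)² / 223.125 = 0.2118

0.212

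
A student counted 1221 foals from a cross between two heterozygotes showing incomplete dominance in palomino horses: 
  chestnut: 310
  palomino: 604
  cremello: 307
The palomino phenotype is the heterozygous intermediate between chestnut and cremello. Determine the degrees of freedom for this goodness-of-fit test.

With incomplete dominance, a heterozygote × heterozygote cross gives a 1:2:1 phenotypic ratio.
A goodness-of-fit test with 3 phenotype classes has df = 3 − 1 = 2.

2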